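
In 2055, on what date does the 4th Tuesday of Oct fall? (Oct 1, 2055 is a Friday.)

Oct 2055 begins on a Friday, so the first Tuesday is Oct 5 (4 days later).
The 4th Tuesday is 3 weeks later: 5 + 21 = 26.

Oct 26, 2055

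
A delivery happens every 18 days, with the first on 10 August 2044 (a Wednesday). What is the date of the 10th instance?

19 January 2045

The 10th occurrence is 9 intervals after the first: 9 × 18 = 162 days after 10 August 2044.
August has 31 days — 21 days to the end of August leaves 141.
September has 30 days (111 left).
October has 31 days (80 left).
November has 30 days (50 left).
December has 31 days (19 left).
19 days into January → 19 January 2045.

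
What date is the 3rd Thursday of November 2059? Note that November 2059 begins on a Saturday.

November 2059 begins on a Saturday, so the first Thursday is November 6 (5 days later).
The 3rd Thursday is 2 weeks later: 6 + 14 = 20.

20 November 2059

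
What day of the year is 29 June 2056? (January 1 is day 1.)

Days in months before June: 31 + 29 + 31 + 30 + 31 = 152.
Plus 29 days into June → day 181.

181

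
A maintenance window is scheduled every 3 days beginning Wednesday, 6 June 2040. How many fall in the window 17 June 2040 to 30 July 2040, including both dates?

15

Occurrences land 3·i days after 6 June 2040 for i = 0, 1, 2, …
17 June 2040 is 11 days after the start; 11 ÷ 3 = 3 remainder 2; since the remainder is 2, round up to i = 4. First occurrence in the window: #5 on 18 June 2040 (4×3 = 12 days in).
30 July 2040 is 54 days after the start; 54 ÷ 3 = 18 remainder 0. Last occurrence in the window: #19 on 30 July 2040.
Occurrences #5 through #19: 15 in total.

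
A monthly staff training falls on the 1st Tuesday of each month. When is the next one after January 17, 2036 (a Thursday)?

January 2036 starts on a Tuesday, so its 1st Tuesday is January 1, 2036.
That is not after January 17, 2036, so look at February 2036.
February 2036 starts on a Friday, so its 1st Tuesday is February 5, 2036 (4 days in).

February 5, 2036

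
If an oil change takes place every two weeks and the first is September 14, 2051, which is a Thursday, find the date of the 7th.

December 7, 2051

The 7th occurrence is 6 intervals after the first: 6 × 14 = 84 days after September 14, 2051.
September has 30 days — 16 days to the end of September leaves 68.
October has 31 days (37 left).
November has 30 days (7 left).
7 days into December → December 7, 2051.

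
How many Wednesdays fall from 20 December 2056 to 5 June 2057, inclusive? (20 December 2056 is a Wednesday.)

24

20 December 2056 is a Wednesday; the first Wednesday on or after it is 20 December 2056.
From 20 December 2056 to 5 June 2057: 11 + 31 + 28 + 31 + 30 + 31 + 5 = 167 days (rest of December, January, February, March, April, May, June).
167 ÷ 7 = 23 full weeks with remainder 6, so 23 more Wednesdays after the first → 24.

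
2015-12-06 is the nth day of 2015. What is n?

Days in months before December: 31 + 28 + 31 + 30 + 31 + 30 + 31 + 31 + 30 + 31 + 30 = 334.
Plus 6 days into December → day 340.

340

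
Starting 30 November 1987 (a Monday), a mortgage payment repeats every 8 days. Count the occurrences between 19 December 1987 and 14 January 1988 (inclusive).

Occurrences land 8·i days after 30 November 1987 for i = 0, 1, 2, …
19 December 1987 is 19 days after the start; 19 ÷ 8 = 2 remainder 3; since the remainder is 3, round up to i = 3. First occurrence in the window: #4 on 24 December 1987 (3×8 = 24 days in).
14 January 1988 is 45 days after the start; 45 ÷ 8 = 5 remainder 5. Last occurrence in the window: #6 on 9 January 1988.
Occurrences #4 through #6: 3 in total.

3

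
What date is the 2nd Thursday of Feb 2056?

Feb 10, 2056

The first Thursday of Feb 2056 is Feb 3.
The 2nd Thursday is 1 weeks later: 3 + 7 = 10.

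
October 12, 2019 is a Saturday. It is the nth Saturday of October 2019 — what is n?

Day 12 falls in week ⌈12/7⌉ of the month.
Days 1–7 hold the 1st Saturday, 8–14 the 2nd, 15–21 the 3rd, 22–28 the 4th, 29–31 the 5th.
12 is in the range for the 2nd.

2nd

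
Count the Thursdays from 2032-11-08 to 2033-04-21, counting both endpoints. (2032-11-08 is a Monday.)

2032-11-08 is a Monday; the first Thursday on or after it is 2032-11-11 (3 days later).
From 2032-11-11 to 2033-04-21: 19 + 31 + 31 + 28 + 31 + 21 = 161 days (rest of November, December, January, February, March, April).
161 ÷ 7 = 23 full weeks with remainder 0, so 23 more Thursdays after the first → 24.

24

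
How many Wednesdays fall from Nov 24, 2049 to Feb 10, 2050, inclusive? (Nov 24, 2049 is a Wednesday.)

12

Nov 24, 2049 is a Wednesday; the first Wednesday on or after it is Nov 24, 2049.
From Nov 24, 2049 to Feb 10, 2050: 6 + 31 + 31 + 10 = 78 days (rest of Nov, Dec, Jan, Feb).
78 ÷ 7 = 11 full weeks with remainder 1, so 11 more Wednesdays after the first → 12.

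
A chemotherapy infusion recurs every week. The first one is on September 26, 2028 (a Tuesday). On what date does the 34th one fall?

May 15, 2029

The 34th occurrence is 33 intervals after the first: 33 × 7 = 231 days after September 26, 2028.
September has 30 days — 4 days to the end of September leaves 227.
October has 31 days (196 left).
November has 30 days (166 left).
December has 31 days (135 left).
January has 31 days (104 left).
February has 28 days (76 left).
March has 31 days (45 left).
April has 30 days (15 left).
15 days into May → May 15, 2029.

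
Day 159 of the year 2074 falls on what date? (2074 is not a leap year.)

8 June 2074

January has 31 days (159 − 31 = 128 remain).
February has 28 days (128 − 28 = 100 remain).
March has 31 days (100 − 31 = 69 remain).
April has 30 days (69 − 30 = 39 remain).
May has 31 days (39 − 31 = 8 remain).
8 into June → June 8.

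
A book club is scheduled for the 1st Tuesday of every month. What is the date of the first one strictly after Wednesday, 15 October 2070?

October 2070 starts on a Wednesday, so its 1st Tuesday is 7 October 2070 (6 days in).
That is not after 15 October 2070, so look at November 2070.
November 2070 starts on a Saturday, so its 1st Tuesday is 4 November 2070 (3 days in).

4 November 2070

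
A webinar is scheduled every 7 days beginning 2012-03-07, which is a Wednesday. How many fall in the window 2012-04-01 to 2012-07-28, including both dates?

17

Occurrences land 7·i days after 2012-03-07 for i = 0, 1, 2, …
2012-04-01 is 25 days after the start; 25 ÷ 7 = 3 remainder 4; since the remainder is 4, round up to i = 4. First occurrence in the window: #5 on 2012-04-04 (4×7 = 28 days in).
2012-07-28 is 143 days after the start; 143 ÷ 7 = 20 remainder 3. Last occurrence in the window: #21 on 2012-07-25.
Occurrences #5 through #21: 17 in total.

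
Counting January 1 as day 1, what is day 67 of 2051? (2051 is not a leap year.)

January has 31 days (67 − 31 = 36 remain).
February has 28 days (36 − 28 = 8 remain).
8 into March → March 8.

2051-03-08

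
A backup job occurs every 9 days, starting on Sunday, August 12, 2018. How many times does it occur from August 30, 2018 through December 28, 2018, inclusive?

14

Occurrences land 9·i days after August 12, 2018 for i = 0, 1, 2, …
August 30, 2018 is 18 days after the start; 18 ÷ 9 = 2 remainder 0. First occurrence in the window: #3 on August 30, 2018 (2×9 = 18 days in).
December 28, 2018 is 138 days after the start; 138 ÷ 9 = 15 remainder 3. Last occurrence in the window: #16 on December 25, 2018.
Occurrences #3 through #16: 14 in total.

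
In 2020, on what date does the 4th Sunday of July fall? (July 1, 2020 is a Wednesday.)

July 2020 begins on a Wednesday, so the first Sunday is July 5 (4 days later).
The 4th Sunday is 3 weeks later: 5 + 21 = 26.

2020-07-26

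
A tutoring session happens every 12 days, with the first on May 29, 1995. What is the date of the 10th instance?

The 10th occurrence is 9 intervals after the first: 9 × 12 = 108 days after May 29, 1995.
May has 31 days — 2 days to the end of May leaves 106.
June has 30 days (76 left).
July has 31 days (45 left).
August has 31 days (14 left).
14 days into September → September 14, 1995.

September 14, 1995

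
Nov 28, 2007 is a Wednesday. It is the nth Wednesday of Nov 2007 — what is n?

4th

Day 28 falls in week ⌈28/7⌉ of the month.
Days 1–7 hold the 1st Wednesday, 8–14 the 2nd, 15–21 the 3rd, 22–28 the 4th, 29–31 the 5th.
28 is in the range for the 4th.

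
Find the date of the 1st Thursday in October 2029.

October 2029 begins on a Monday, so the first Thursday is October 4 (3 days later).

4 October 2029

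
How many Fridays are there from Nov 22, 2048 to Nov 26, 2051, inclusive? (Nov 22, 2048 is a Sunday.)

Nov 22, 2048 is a Sunday; the first Friday on or after it is Nov 27, 2048 (5 days later).
From Nov 27, 2048 to Nov 26, 2051: 34 + 365 + 365 + 330 = 1094 days (rest of 2048, 2049, 2050, to Nov 26, 2051 in 2051).
1094 ÷ 7 = 156 full weeks with remainder 2, so 156 more Fridays after the first → 157.

157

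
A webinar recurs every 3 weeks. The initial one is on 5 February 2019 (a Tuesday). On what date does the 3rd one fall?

19 March 2019

The 3rd occurrence is 2 intervals after the first: 2 × 21 = 42 days after 5 February 2019.
February has 28 days — 23 days to the end of February leaves 19.
19 days into March → 19 March 2019.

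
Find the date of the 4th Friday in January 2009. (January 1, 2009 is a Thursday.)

January 2009 begins on a Thursday, so the first Friday is January 2 (1 day later).
The 4th Friday is 3 weeks later: 2 + 21 = 23.

2009-01-23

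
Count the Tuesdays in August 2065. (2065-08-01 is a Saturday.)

4

2065-08-01 is a Saturday; the first Tuesday on or after it is 2065-08-04 (3 days later).
From 2065-08-04 to 2065-08-31 is 31 − 4 = 27 days.
27 ÷ 7 = 3 full weeks with remainder 6, so 3 more Tuesdays after the first → 4.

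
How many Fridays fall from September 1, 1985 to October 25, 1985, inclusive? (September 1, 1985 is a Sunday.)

September 1, 1985 is a Sunday; the first Friday on or after it is September 6, 1985 (5 days later).
From September 6, 1985 to October 25, 1985: 24 + 25 = 49 days (rest of September, October).
49 ÷ 7 = 7 full weeks with remainder 0, so 7 more Fridays after the first → 8.

8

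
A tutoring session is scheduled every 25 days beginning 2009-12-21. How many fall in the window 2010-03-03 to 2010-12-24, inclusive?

12

Occurrences land 25·i days after 2009-12-21 for i = 0, 1, 2, …
2010-03-03 is 72 days after the start; 72 ÷ 25 = 2 remainder 22; since the remainder is 22, round up to i = 3. First occurrence in the window: #4 on 2010-03-06 (3×25 = 75 days in).
2010-12-24 is 368 days after the start; 368 ÷ 25 = 14 remainder 18. Last occurrence in the window: #15 on 2010-12-06.
Occurrences #4 through #15: 12 in total.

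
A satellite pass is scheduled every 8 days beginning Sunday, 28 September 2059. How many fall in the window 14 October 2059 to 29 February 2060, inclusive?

18

Occurrences land 8·i days after 28 September 2059 for i = 0, 1, 2, …
14 October 2059 is 16 days after the start; 16 ÷ 8 = 2 remainder 0. First occurrence in the window: #3 on 14 October 2059 (2×8 = 16 days in).
29 February 2060 is 154 days after the start; 154 ÷ 8 = 19 remainder 2. Last occurrence in the window: #20 on 27 February 2060.
Occurrences #3 through #20: 18 in total.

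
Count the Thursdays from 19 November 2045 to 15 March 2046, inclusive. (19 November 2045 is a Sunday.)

17

19 November 2045 is a Sunday; the first Thursday on or after it is 23 November 2045 (4 days later).
From 23 November 2045 to 15 March 2046: 7 + 31 + 31 + 28 + 15 = 112 days (rest of November, December, January, February, March).
112 ÷ 7 = 16 full weeks with remainder 0, so 16 more Thursdays after the first → 17.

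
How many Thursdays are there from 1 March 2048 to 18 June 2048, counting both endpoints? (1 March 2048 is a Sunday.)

16

1 March 2048 is a Sunday; the first Thursday on or after it is 5 March 2048 (4 days later).
From 5 March 2048 to 18 June 2048: 26 + 30 + 31 + 18 = 105 days (rest of March, April, May, June).
105 ÷ 7 = 15 full weeks with remainder 0, so 15 more Thursdays after the first → 16.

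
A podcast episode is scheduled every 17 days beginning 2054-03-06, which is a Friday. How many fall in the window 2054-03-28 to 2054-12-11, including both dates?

Occurrences land 17·i days after 2054-03-06 for i = 0, 1, 2, …
2054-03-28 is 22 days after the start; 22 ÷ 17 = 1 remainder 5; since the remainder is 5, round up to i = 2. First occurrence in the window: #3 on 2054-04-09 (2×17 = 34 days in).
2054-12-11 is 280 days after the start; 280 ÷ 17 = 16 remainder 8. Last occurrence in the window: #17 on 2054-12-03.
Occurrences #3 through #17: 15 in total.

15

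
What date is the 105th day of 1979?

Jan has 31 days (105 − 31 = 74 remain).
Feb has 28 days (74 − 28 = 46 remain).
Mar has 31 days (46 − 31 = 15 remain).
15 into Apr → Apr 15.

Apr 15, 1979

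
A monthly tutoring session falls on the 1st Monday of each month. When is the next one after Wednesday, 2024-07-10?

2024-08-05

July 2024 starts on a Monday, so its 1st Monday is 2024-07-01.
That is not after 2024-07-10, so look at August 2024.
August 2024 starts on a Thursday, so its 1st Monday is 2024-08-05 (4 days in).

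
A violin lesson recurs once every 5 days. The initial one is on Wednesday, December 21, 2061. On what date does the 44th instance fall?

July 24, 2062

The 44th occurrence is 43 intervals after the first: 43 × 5 = 215 days after December 21, 2061.
December has 31 days — 10 days to the end of December leaves 205.
January has 31 days (174 left).
February has 28 days (146 left).
March has 31 days (115 left).
April has 30 days (85 left).
May has 31 days (54 left).
June has 30 days (24 left).
24 days into July → July 24, 2062.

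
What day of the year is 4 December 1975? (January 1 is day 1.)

338

Days in months before December: 31 + 28 + 31 + 30 + 31 + 30 + 31 + 31 + 30 + 31 + 30 = 334.
Plus 4 days into December → day 338.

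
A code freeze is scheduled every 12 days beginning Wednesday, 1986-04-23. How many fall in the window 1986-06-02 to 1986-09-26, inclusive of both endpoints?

Occurrences land 12·i days after 1986-04-23 for i = 0, 1, 2, …
1986-06-02 is 40 days after the start; 40 ÷ 12 = 3 remainder 4; since the remainder is 4, round up to i = 4. First occurrence in the window: #5 on 1986-06-10 (4×12 = 48 days in).
1986-09-26 is 156 days after the start; 156 ÷ 12 = 13 remainder 0. Last occurrence in the window: #14 on 1986-09-26.
Occurrences #5 through #14: 10 in total.

10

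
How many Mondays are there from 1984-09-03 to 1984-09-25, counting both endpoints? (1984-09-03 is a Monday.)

4

1984-09-03 is a Monday; the first Monday on or after it is 1984-09-03.
From 1984-09-03 to 1984-09-25 is 25 − 3 = 22 days.
22 ÷ 7 = 3 full weeks with remainder 1, so 3 more Mondays after the first → 4.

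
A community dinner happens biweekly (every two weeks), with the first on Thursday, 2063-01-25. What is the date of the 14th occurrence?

2063-07-26

The 14th occurrence is 13 intervals after the first: 13 × 14 = 182 days after 2063-01-25.
January has 31 days — 6 days to the end of January leaves 176.
February has 28 days (148 left).
March has 31 days (117 left).
April has 30 days (87 left).
May has 31 days (56 left).
June has 30 days (26 left).
26 days into July → 2063-07-26.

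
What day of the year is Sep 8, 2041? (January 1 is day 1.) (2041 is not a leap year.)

Days in months before Sep: 31 + 28 + 31 + 30 + 31 + 30 + 31 + 31 = 243.
Plus 8 days into Sep → day 251.

251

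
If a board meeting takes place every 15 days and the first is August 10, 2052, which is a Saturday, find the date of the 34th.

The 34th occurrence is 33 intervals after the first: 33 × 15 = 495 days after August 10, 2052.
August has 31 days — 21 days to the end of August leaves 474.
From end of August to end of 2052 is 122 days (352 left).
January has 31 days (321 left).
February has 28 days (293 left).
March has 31 days (262 left).
April has 30 days (232 left).
May has 31 days (201 left).
June has 30 days (171 left).
July has 31 days (140 left).
August has 31 days (109 left).
September has 30 days (79 left).
October has 31 days (48 left).
November has 30 days (18 left).
18 days into December → December 18, 2053.

December 18, 2053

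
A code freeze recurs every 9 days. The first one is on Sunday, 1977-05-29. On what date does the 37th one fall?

1978-04-18

The 37th occurrence is 36 intervals after the first: 36 × 9 = 324 days after 1977-05-29.
May has 31 days — 2 days to the end of May leaves 322.
June has 30 days (292 left).
July has 31 days (261 left).
August has 31 days (230 left).
September has 30 days (200 left).
October has 31 days (169 left).
November has 30 days (139 left).
December has 31 days (108 left).
January has 31 days (77 left).
February has 28 days (49 left).
March has 31 days (18 left).
18 days into April → 1978-04-18.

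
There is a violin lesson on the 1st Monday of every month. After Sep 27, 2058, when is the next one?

Oct 7, 2058

Sep 2058 starts on a Sunday, so its 1st Monday is Sep 2, 2058 (1 day in).
That is not after Sep 27, 2058, so look at Oct 2058.
Oct 2058 starts on a Tuesday, so its 1st Monday is Oct 7, 2058 (6 days in).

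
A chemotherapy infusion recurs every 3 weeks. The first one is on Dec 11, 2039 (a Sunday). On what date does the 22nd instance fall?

The 22nd occurrence is 21 intervals after the first: 21 × 21 = 441 days after Dec 11, 2039.
Dec has 31 days — 20 days to the end of Dec leaves 421.
2040 has 366 days (55 left).
Jan has 31 days (24 left).
24 days into Feb → Feb 24, 2041.

Feb 24, 2041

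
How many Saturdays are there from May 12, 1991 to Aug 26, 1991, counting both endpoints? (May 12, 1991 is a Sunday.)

May 12, 1991 is a Sunday; the first Saturday on or after it is May 18, 1991 (6 days later).
From May 18, 1991 to Aug 26, 1991: 13 + 30 + 31 + 26 = 100 days (rest of May, Jun, Jul, Aug).
100 ÷ 7 = 14 full weeks with remainder 2, so 14 more Saturdays after the first → 15.

15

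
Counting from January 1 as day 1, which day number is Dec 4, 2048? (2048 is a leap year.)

339

Days in months before Dec: 31 + 29 + 31 + 30 + 31 + 30 + 31 + 31 + 30 + 31 + 30 = 335.
Plus 4 days into Dec → day 339.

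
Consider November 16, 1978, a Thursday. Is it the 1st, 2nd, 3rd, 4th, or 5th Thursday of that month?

3rd

Day 16 falls in week ⌈16/7⌉ of the month.
Days 1–7 hold the 1st Thursday, 8–14 the 2nd, 15–21 the 3rd, 22–28 the 4th, 29–31 the 5th.
16 is in the range for the 3rd.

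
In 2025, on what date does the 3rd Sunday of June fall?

The first Sunday of June 2025 is June 1.
The 3rd Sunday is 2 weeks later: 1 + 14 = 15.

2025-06-15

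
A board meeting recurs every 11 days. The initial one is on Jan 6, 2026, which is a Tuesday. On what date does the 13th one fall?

The 13th occurrence is 12 intervals after the first: 12 × 11 = 132 days after Jan 6, 2026.
Jan has 31 days — 25 days to the end of Jan leaves 107.
Feb has 28 days (79 left).
Mar has 31 days (48 left).
Apr has 30 days (18 left).
18 days into May → May 18, 2026.

May 18, 2026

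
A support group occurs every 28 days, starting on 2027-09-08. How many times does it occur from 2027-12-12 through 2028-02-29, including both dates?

3

Occurrences land 28·i days after 2027-09-08 for i = 0, 1, 2, …
2027-12-12 is 95 days after the start; 95 ÷ 28 = 3 remainder 11; since the remainder is 11, round up to i = 4. First occurrence in the window: #5 on 2027-12-29 (4×28 = 112 days in).
2028-02-29 is 174 days after the start; 174 ÷ 28 = 6 remainder 6. Last occurrence in the window: #7 on 2028-02-23.
Occurrences #5 through #7: 3 in total.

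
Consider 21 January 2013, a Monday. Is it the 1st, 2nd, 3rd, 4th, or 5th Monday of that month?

Day 21 falls in week ⌈21/7⌉ of the month.
Days 1–7 hold the 1st Monday, 8–14 the 2nd, 15–21 the 3rd, 22–28 the 4th, 29–31 the 5th.
21 is in the range for the 3rd.

3rd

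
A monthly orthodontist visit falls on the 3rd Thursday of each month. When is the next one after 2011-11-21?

2011-12-15

November 2011 starts on a Tuesday; its first Thursday is the 3rd, so the 3rd Thursday is the 17th — 2011-11-17.
That is not after 2011-11-21, so look at December 2011.
December 2011 starts on a Thursday; its first Thursday is the 1st, so the 3rd Thursday is the 15th — 2011-12-15.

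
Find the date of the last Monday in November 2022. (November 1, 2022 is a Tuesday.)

November 28, 2022

November 2022 begins on a Tuesday, so the first Monday is November 7 (6 days later).
November 2022 has 30 days. Adding weeks: 7, 14, 21, 28 — the last one ≤ 30 is the 28th.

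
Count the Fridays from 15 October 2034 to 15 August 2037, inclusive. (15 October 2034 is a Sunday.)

15 October 2034 is a Sunday; the first Friday on or after it is 20 October 2034 (5 days later).
From 20 October 2034 to 15 August 2037: 72 + 365 + 366 + 227 = 1030 days (rest of 2034, 2035, 2036, to 15 August 2037 in 2037).
1030 ÷ 7 = 147 full weeks with remainder 1, so 147 more Fridays after the first → 148.

148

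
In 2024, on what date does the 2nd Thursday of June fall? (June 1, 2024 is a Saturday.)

June 2024 begins on a Saturday, so the first Thursday is June 6 (5 days later).
The 2nd Thursday is 1 weeks later: 6 + 7 = 13.

13 June 2024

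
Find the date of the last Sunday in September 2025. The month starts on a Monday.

2025-09-28

September 2025 begins on a Monday, so the first Sunday is September 7 (6 days later).
September 2025 has 30 days. Adding weeks: 7, 14, 21, 28 — the last one ≤ 30 is the 28th.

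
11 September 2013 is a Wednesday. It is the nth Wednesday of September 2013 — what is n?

Day 11 falls in week ⌈11/7⌉ of the month.
Days 1–7 hold the 1st Wednesday, 8–14 the 2nd, 15–21 the 3rd, 22–28 the 4th, 29–31 the 5th.
11 is in the range for the 2nd.

2nd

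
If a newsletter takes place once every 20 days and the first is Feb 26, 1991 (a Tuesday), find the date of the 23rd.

The 23rd occurrence is 22 intervals after the first: 22 × 20 = 440 days after Feb 26, 1991.
Feb has 28 days — 2 days to the end of Feb leaves 438.
From end of Feb to end of 1991 is 306 days (132 left).
Jan has 31 days (101 left).
Feb has 29 days (72 left).
Mar has 31 days (41 left).
Apr has 30 days (11 left).
11 days into May → May 11, 1992.

May 11, 1992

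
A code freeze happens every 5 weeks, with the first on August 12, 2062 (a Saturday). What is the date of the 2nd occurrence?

The 2nd occurrence is 1 interval after the first: 1 × 35 = 35 days after August 12, 2062.
August has 31 days — 19 days to the end of August leaves 16.
16 days into September → September 16, 2062.

September 16, 2062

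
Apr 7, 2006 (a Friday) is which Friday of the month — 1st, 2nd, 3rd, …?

1st

Day 7 falls in week ⌈7/7⌉ of the month.
Days 1–7 hold the 1st Friday, 8–14 the 2nd, 15–21 the 3rd, 22–28 the 4th, 29–31 the 5th.
7 is in the range for the 1st.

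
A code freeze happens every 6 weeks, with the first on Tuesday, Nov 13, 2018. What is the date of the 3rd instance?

The 3rd occurrence is 2 intervals after the first: 2 × 42 = 84 days after Nov 13, 2018.
Nov has 30 days — 17 days to the end of Nov leaves 67.
Dec has 31 days (36 left).
Jan has 31 days (5 left).
5 days into Feb → Feb 5, 2019.

Feb 5, 2019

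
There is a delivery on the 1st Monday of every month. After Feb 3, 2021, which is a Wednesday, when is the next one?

Mar 1, 2021

Feb 2021 starts on a Monday, so its 1st Monday is Feb 1, 2021.
That is not after Feb 3, 2021, so look at Mar 2021.
Mar 2021 starts on a Monday, so its 1st Monday is Mar 1, 2021.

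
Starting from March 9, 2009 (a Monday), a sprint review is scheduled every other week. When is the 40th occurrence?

The 40th occurrence is 39 intervals after the first: 39 × 14 = 546 days after March 9, 2009.
March has 31 days — 22 days to the end of March leaves 524.
From end of March to end of 2009 is 275 days (249 left).
January has 31 days (218 left).
February has 28 days (190 left).
March has 31 days (159 left).
April has 30 days (129 left).
May has 31 days (98 left).
June has 30 days (68 left).
July has 31 days (37 left).
August has 31 days (6 left).
6 days into September → September 6, 2010.

September 6, 2010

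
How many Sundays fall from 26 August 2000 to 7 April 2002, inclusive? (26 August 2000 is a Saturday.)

85

26 August 2000 is a Saturday; the first Sunday on or after it is 27 August 2000 (1 day later).
From 27 August 2000 to 7 April 2002: 126 + 365 + 97 = 588 days (rest of 2000, 2001, to 7 April 2002 in 2002).
588 ÷ 7 = 84 full weeks with remainder 0, so 84 more Sundays after the first → 85.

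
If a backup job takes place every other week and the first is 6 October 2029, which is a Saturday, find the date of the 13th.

23 March 2030

The 13th occurrence is 12 intervals after the first: 12 × 14 = 168 days after 6 October 2029.
October has 31 days — 25 days to the end of October leaves 143.
November has 30 days (113 left).
December has 31 days (82 left).
January has 31 days (51 left).
February has 28 days (23 left).
23 days into March → 23 March 2030.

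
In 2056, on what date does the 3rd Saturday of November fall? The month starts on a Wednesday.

2056-11-18

November 2056 begins on a Wednesday, so the first Saturday is November 4 (3 days later).
The 3rd Saturday is 2 weeks later: 4 + 14 = 18.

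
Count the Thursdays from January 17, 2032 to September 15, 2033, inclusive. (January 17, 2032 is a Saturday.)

January 17, 2032 is a Saturday; the first Thursday on or after it is January 22, 2032 (5 days later).
From January 22, 2032 to September 15, 2033: 344 + 258 = 602 days (rest of 2032, to September 15, 2033 in 2033).
602 ÷ 7 = 86 full weeks with remainder 0, so 86 more Thursdays after the first → 87.

87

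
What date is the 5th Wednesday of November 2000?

November 29, 2000

The first Wednesday of November 2000 is November 1.
The 5th Wednesday is 4 weeks later: 1 + 28 = 29.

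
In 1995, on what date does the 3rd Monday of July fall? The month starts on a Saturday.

1995-07-17

July 1995 begins on a Saturday, so the first Monday is July 3 (2 days later).
The 3rd Monday is 2 weeks later: 3 + 14 = 17.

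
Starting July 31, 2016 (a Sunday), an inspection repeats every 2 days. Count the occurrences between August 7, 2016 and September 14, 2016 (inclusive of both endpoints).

Occurrences land 2·i days after July 31, 2016 for i = 0, 1, 2, …
August 7, 2016 is 7 days after the start; 7 ÷ 2 = 3 remainder 1; since the remainder is 1, round up to i = 4. First occurrence in the window: #5 on August 8, 2016 (4×2 = 8 days in).
September 14, 2016 is 45 days after the start; 45 ÷ 2 = 22 remainder 1. Last occurrence in the window: #23 on September 13, 2016.
Occurrences #5 through #23: 19 in total.

19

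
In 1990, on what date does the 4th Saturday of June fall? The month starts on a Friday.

23 June 1990

June 1990 begins on a Friday, so the first Saturday is June 2 (1 day later).
The 4th Saturday is 3 weeks later: 2 + 21 = 23.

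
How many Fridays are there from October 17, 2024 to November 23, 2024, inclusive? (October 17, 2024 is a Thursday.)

October 17, 2024 is a Thursday; the first Friday on or after it is October 18, 2024 (1 day later).
From October 18, 2024 to November 23, 2024: 13 + 23 = 36 days (rest of October, November).
36 ÷ 7 = 5 full weeks with remainder 1, so 5 more Fridays after the first → 6.

6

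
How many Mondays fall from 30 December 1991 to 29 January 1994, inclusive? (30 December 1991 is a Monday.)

109

30 December 1991 is a Monday; the first Monday on or after it is 30 December 1991.
From 30 December 1991 to 29 January 1994: 1 + 366 + 365 + 29 = 761 days (rest of 1991, 1992, 1993, to 29 January 1994 in 1994).
761 ÷ 7 = 108 full weeks with remainder 5, so 108 more Mondays after the first → 109.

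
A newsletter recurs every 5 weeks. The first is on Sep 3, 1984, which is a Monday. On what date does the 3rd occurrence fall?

The 3rd occurrence is 2 intervals after the first: 2 × 35 = 70 days after Sep 3, 1984.
Sep has 30 days — 27 days to the end of Sep leaves 43.
Oct has 31 days (12 left).
12 days into Nov → Nov 12, 1984.

Nov 12, 1984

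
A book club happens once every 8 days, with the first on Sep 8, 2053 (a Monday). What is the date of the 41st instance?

Jul 25, 2054

The 41st occurrence is 40 intervals after the first: 40 × 8 = 320 days after Sep 8, 2053.
Sep has 30 days — 22 days to the end of Sep leaves 298.
Oct has 31 days (267 left).
Nov has 30 days (237 left).
Dec has 31 days (206 left).
Jan has 31 days (175 left).
Feb has 28 days (147 left).
Mar has 31 days (116 left).
Apr has 30 days (86 left).
May has 31 days (55 left).
Jun has 30 days (25 left).
25 days into Jul → Jul 25, 2054.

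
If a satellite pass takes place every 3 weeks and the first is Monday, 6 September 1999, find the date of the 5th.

The 5th occurrence is 4 intervals after the first: 4 × 21 = 84 days after 6 September 1999.
September has 30 days — 24 days to the end of September leaves 60.
October has 31 days (29 left).
29 days into November → 29 November 1999.

29 November 1999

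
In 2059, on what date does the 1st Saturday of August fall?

August 2059 begins on a Friday, so the first Saturday is August 2 (1 day later).

August 2, 2059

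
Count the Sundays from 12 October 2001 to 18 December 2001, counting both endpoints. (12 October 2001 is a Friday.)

12 October 2001 is a Friday; the first Sunday on or after it is 14 October 2001 (2 days later).
From 14 October 2001 to 18 December 2001: 17 + 30 + 18 = 65 days (rest of October, November, December).
65 ÷ 7 = 9 full weeks with remainder 2, so 9 more Sundays after the first → 10.

10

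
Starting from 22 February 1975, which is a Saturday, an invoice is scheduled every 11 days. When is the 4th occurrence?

The 4th occurrence is 3 intervals after the first: 3 × 11 = 33 days after 22 February 1975.
February has 28 days — 6 days to the end of February leaves 27.
27 days into March → 27 March 1975.

27 March 1975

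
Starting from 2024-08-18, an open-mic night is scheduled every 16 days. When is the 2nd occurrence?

The 2nd occurrence is 1 interval after the first: 1 × 16 = 16 days after 2024-08-18.
August has 31 days — 13 days to the end of August leaves 3.
3 days into September → 2024-09-03.

2024-09-03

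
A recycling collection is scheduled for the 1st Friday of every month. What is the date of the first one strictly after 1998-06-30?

June 1998 starts on a Monday, so its 1st Friday is 1998-06-05 (4 days in).
That is not after 1998-06-30, so look at July 1998.
July 1998 starts on a Wednesday, so its 1st Friday is 1998-07-03 (2 days in).

1998-07-03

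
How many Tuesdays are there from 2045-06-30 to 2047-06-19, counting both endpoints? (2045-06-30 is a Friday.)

2045-06-30 is a Friday; the first Tuesday on or after it is 2045-07-04 (4 days later).
From 2045-07-04 to 2047-06-19: 180 + 365 + 170 = 715 days (rest of 2045, 2046, to 2047-06-19 in 2047).
715 ÷ 7 = 102 full weeks with remainder 1, so 102 more Tuesdays after the first → 103.

103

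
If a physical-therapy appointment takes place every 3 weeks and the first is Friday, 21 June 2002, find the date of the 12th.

7 February 2003

The 12th occurrence is 11 intervals after the first: 11 × 21 = 231 days after 21 June 2002.
June has 30 days — 9 days to the end of June leaves 222.
July has 31 days (191 left).
August has 31 days (160 left).
September has 30 days (130 left).
October has 31 days (99 left).
November has 30 days (69 left).
December has 31 days (38 left).
January has 31 days (7 left).
7 days into February → 7 February 2003.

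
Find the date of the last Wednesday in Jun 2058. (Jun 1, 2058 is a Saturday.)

Jun 2058 begins on a Saturday, so the first Wednesday is Jun 5 (4 days later).
Jun 2058 has 30 days. Adding weeks: 5, 12, 19, 26 — the last one ≤ 30 is the 26th.

Jun 26, 2058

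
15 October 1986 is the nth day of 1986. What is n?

288

Days in months before October: 31 + 28 + 31 + 30 + 31 + 30 + 31 + 31 + 30 = 273.
Plus 15 days into October → day 288.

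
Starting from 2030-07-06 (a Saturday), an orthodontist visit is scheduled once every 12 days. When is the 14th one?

The 14th occurrence is 13 intervals after the first: 13 × 12 = 156 days after 2030-07-06.
July has 31 days — 25 days to the end of July leaves 131.
August has 31 days (100 left).
September has 30 days (70 left).
October has 31 days (39 left).
November has 30 days (9 left).
9 days into December → 2030-12-09.

2030-12-09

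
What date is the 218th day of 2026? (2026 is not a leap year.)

Aug 6, 2026

Jan has 31 days (218 − 31 = 187 remain).
Feb has 28 days (187 − 28 = 159 remain).
Mar has 31 days (159 − 31 = 128 remain).
Apr has 30 days (128 − 30 = 98 remain).
May has 31 days (98 − 31 = 67 remain).
Jun has 30 days (67 − 30 = 37 remain).
Jul has 31 days (37 − 31 = 6 remain).
6 into Aug → Aug 6.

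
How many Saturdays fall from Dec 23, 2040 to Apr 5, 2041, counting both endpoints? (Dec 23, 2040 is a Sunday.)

Dec 23, 2040 is a Sunday; the first Saturday on or after it is Dec 29, 2040 (6 days later).
From Dec 29, 2040 to Apr 5, 2041: 2 + 31 + 28 + 31 + 5 = 97 days (rest of Dec, Jan, Feb, Mar, Apr).
97 ÷ 7 = 13 full weeks with remainder 6, so 13 more Saturdays after the first → 14.

14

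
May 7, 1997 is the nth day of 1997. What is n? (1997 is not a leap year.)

127

Days in months before May: 31 + 28 + 31 + 30 = 120.
Plus 7 days into May → day 127.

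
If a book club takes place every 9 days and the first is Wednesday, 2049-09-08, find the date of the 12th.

The 12th occurrence is 11 intervals after the first: 11 × 9 = 99 days after 2049-09-08.
September has 30 days — 22 days to the end of September leaves 77.
October has 31 days (46 left).
November has 30 days (16 left).
16 days into December → 2049-12-16.

2049-12-16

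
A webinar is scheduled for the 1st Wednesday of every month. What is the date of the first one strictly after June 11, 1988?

July 6, 1988

June 1988 starts on a Wednesday, so its 1st Wednesday is June 1, 1988.
That is not after June 11, 1988, so look at July 1988.
July 1988 starts on a Friday, so its 1st Wednesday is July 6, 1988 (5 days in).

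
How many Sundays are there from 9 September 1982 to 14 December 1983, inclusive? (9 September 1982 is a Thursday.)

66

9 September 1982 is a Thursday; the first Sunday on or after it is 12 September 1982 (3 days later).
From 12 September 1982 to 14 December 1983: 110 + 348 = 458 days (rest of 1982, to 14 December 1983 in 1983).
458 ÷ 7 = 65 full weeks with remainder 3, so 65 more Sundays after the first → 66.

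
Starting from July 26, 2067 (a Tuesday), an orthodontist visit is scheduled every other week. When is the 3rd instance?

The 3rd occurrence is 2 intervals after the first: 2 × 14 = 28 days after July 26, 2067.
July has 31 days — 5 days to the end of July leaves 23.
23 days into August → August 23, 2067.

August 23, 2067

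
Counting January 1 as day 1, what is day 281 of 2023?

October 8, 2023

January has 31 days (281 − 31 = 250 remain).
February has 28 days (250 − 28 = 222 remain).
March has 31 days (222 − 31 = 191 remain).
April has 30 days (191 − 30 = 161 remain).
May has 31 days (161 − 31 = 130 remain).
June has 30 days (130 − 30 = 100 remain).
July has 31 days (100 − 31 = 69 remain).
August has 31 days (69 − 31 = 38 remain).
September has 30 days (38 − 30 = 8 remain).
8 into October → October 8.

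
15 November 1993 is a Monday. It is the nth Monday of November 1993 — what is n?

3rd

Day 15 falls in week ⌈15/7⌉ of the month.
Days 1–7 hold the 1st Monday, 8–14 the 2nd, 15–21 the 3rd, 22–28 the 4th, 29–31 the 5th.
15 is in the range for the 3rd.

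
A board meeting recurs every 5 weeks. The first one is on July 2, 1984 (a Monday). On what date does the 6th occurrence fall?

December 24, 1984

The 6th occurrence is 5 intervals after the first: 5 × 35 = 175 days after July 2, 1984.
July has 31 days — 29 days to the end of July leaves 146.
August has 31 days (115 left).
September has 30 days (85 left).
October has 31 days (54 left).
November has 30 days (24 left).
24 days into December → December 24, 1984.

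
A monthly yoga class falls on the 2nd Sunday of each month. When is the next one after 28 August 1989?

10 September 1989

August 1989 starts on a Tuesday; its first Sunday is the 6th, so the 2nd Sunday is the 13th — 13 August 1989.
That is not after 28 August 1989, so look at September 1989.
September 1989 starts on a Friday; its first Sunday is the 3rd, so the 2nd Sunday is the 10th — 10 September 1989.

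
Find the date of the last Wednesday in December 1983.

December 28, 1983

The first Wednesday of December 1983 is December 7.
December 1983 has 31 days. Adding weeks: 7, 14, 21, 28 — the last one ≤ 31 is the 28th.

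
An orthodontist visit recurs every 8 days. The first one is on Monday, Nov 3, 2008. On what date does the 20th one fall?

The 20th occurrence is 19 intervals after the first: 19 × 8 = 152 days after Nov 3, 2008.
Nov has 30 days — 27 days to the end of Nov leaves 125.
Dec has 31 days (94 left).
Jan has 31 days (63 left).
Feb has 28 days (35 left).
Mar has 31 days (4 left).
4 days into Apr → Apr 4, 2009.

Apr 4, 2009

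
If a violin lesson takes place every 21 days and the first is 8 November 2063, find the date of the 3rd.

The 3rd occurrence is 2 intervals after the first: 2 × 21 = 42 days after 8 November 2063.
November has 30 days — 22 days to the end of November leaves 20.
20 days into December → 20 December 2063.

20 December 2063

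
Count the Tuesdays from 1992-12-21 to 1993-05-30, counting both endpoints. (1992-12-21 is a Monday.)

1992-12-21 is a Monday; the first Tuesday on or after it is 1992-12-22 (1 day later).
From 1992-12-22 to 1993-05-30: 9 + 31 + 28 + 31 + 30 + 30 = 159 days (rest of December, January, February, March, April, May).
159 ÷ 7 = 22 full weeks with remainder 5, so 22 more Tuesdays after the first → 23.

23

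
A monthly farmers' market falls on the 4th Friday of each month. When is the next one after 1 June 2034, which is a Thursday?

23 June 2034

June 2034 starts on a Thursday; its first Friday is the 2nd, so the 4th Friday is the 23rd — 23 June 2034.
23 June 2034 is after 1 June 2034, so that is the next one.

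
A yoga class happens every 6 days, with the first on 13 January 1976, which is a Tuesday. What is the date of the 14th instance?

The 14th occurrence is 13 intervals after the first: 13 × 6 = 78 days after 13 January 1976.
January has 31 days — 18 days to the end of January leaves 60.
February has 29 days (31 left).
31 days into March → 31 March 1976.

31 March 1976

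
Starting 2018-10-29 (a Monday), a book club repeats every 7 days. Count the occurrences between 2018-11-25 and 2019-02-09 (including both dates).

11

Occurrences land 7·i days after 2018-10-29 for i = 0, 1, 2, …
2018-11-25 is 27 days after the start; 27 ÷ 7 = 3 remainder 6; since the remainder is 6, round up to i = 4. First occurrence in the window: #5 on 2018-11-26 (4×7 = 28 days in).
2019-02-09 is 103 days after the start; 103 ÷ 7 = 14 remainder 5. Last occurrence in the window: #15 on 2019-02-04.
Occurrences #5 through #15: 11 in total.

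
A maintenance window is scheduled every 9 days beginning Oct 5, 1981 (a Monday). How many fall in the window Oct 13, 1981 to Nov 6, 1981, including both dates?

3

Occurrences land 9·i days after Oct 5, 1981 for i = 0, 1, 2, …
Oct 13, 1981 is 8 days after the start; 8 ÷ 9 = 0 remainder 8; since the remainder is 8, round up to i = 1. First occurrence in the window: #2 on Oct 14, 1981 (1×9 = 9 days in).
Nov 6, 1981 is 32 days after the start; 32 ÷ 9 = 3 remainder 5. Last occurrence in the window: #4 on Nov 1, 1981.
Occurrences #2 through #4: 3 in total.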